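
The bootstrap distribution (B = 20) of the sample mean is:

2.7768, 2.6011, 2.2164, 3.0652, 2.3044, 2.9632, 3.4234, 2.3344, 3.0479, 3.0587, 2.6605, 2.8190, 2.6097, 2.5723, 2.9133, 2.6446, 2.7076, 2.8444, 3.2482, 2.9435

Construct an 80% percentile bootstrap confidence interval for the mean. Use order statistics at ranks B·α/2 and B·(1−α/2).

Sorted replicates: 2.2164, 2.3044, 2.3344, 2.5723, 2.6011, 2.6097, 2.6446, 2.6605, 2.7076, 2.7768, 2.8190, 2.8444, 2.9133, 2.9435, 2.9632, 3.0479, 3.0587, 3.0652, 3.2482, 3.4234
α = 0.20; lower rank = 20 × 0.100 = 2; upper rank = 20 × 0.900 = 18.
The 2nd smallest replicate is 2.3044; the 18th is 3.0652.

(2.3044, 3.0652)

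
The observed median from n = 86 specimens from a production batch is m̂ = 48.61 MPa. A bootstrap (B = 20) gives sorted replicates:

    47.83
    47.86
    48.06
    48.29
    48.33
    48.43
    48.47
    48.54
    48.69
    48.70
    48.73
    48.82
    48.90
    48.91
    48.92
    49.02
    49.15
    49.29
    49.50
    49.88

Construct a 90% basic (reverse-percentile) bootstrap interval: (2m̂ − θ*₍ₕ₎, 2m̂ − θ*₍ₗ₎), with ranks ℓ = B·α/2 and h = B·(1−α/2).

(47.72, 49.39)

Percentile endpoints at ranks 1 and 19: θ*₍1₎ = 47.83, θ*₍19₎ = 49.50.
Basic interval reflects these around m̂:
  lower = 2 × 48.61 − 49.50 = 47.72
  upper = 2 × 48.61 − 47.83 = 49.39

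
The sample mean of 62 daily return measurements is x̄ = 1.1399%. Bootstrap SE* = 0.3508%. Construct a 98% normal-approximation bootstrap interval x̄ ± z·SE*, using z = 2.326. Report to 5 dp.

Margin = 2.326 × 0.3508 = 0.815961
Interval: 1.1399 ± 0.815961

(0.32394, 1.95586)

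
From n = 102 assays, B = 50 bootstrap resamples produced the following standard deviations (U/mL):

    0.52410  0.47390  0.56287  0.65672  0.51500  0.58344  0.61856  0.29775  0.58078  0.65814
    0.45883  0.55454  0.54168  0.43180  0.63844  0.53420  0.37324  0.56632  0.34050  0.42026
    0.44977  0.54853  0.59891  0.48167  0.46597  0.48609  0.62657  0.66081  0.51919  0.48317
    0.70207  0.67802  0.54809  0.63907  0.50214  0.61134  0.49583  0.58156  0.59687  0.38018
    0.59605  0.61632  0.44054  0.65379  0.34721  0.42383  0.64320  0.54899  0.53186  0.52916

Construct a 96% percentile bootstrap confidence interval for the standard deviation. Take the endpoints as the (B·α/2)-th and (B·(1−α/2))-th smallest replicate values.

(0.29775, 0.67802)

Sorted replicates: 0.29775, 0.34050, 0.34721, 0.37324, 0.38018, 0.42026, 0.42383, 0.43180, 0.44054, 0.44977, 0.45883, 0.46597, 0.47390, 0.48167, 0.48317, 0.48609, 0.49583, 0.50214, 0.51500, 0.51919, 0.52410, 0.52916, 0.53186, 0.53420, 0.54168, 0.54809, 0.54853, 0.54899, 0.55454, 0.56287, 0.56632, 0.58078, 0.58156, 0.58344, 0.59605, 0.59687, 0.59891, 0.61134, 0.61632, 0.61856, 0.62657, 0.63844, 0.63907, 0.64320, 0.65379, 0.65672, 0.65814, 0.66081, 0.67802, 0.70207
α = 0.04; lower rank = 50 × 0.020 = 1; upper rank = 50 × 0.980 = 49.
The 1st smallest replicate is 0.29775; the 49th is 0.67802.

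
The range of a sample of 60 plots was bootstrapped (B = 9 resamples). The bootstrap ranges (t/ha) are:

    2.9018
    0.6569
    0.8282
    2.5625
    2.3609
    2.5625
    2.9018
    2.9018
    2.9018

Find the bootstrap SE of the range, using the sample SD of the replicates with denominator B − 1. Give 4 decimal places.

Bootstrap SE is the standard deviation of the 9 replicate ranges.
Mean of replicates: (2.9018 + 0.6569 + 0.8282 + 2.5625 + 2.3609 + 2.5625 + 2.9018 + 2.9018 + 2.9018) / 9 = 20.57820 / 9 = 2.28647
Sum of squared deviations: (+0.61533)² + (−1.62957)² + (−1.45827)² + (+0.27603)² + (+0.07443)² + (+0.27603)² + (+0.61533)² + (+0.61533)² + (+0.61533)² = 6.45450
Variance = 6.45450 / 8 = 0.80681
SE* = √0.80681

SE* = 0.8982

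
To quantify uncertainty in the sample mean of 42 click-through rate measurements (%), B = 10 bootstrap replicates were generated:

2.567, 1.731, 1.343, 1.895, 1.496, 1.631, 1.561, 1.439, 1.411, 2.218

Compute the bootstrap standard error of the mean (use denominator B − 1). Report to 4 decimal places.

SE* = 0.3937

Bootstrap SE is the standard deviation of the 10 replicate means.
Mean of replicates: (2.567 + 1.731 + 1.343 + 1.895 + 1.496 + 1.631 + 1.561 + 1.439 + 1.411 + 2.218) / 10 = 17.29200 / 10 = 1.72920
Sum of squared deviations: (+0.83780)² + (+0.00180)² + (−0.38620)² + (+0.16580)² + (−0.23320)² + (−0.09820)² + (−0.16820)² + (−0.29020)² + (−0.31820)² + (+0.48880)² = 1.39526
Variance = 1.39526 / 9 = 0.15503
SE* = √0.15503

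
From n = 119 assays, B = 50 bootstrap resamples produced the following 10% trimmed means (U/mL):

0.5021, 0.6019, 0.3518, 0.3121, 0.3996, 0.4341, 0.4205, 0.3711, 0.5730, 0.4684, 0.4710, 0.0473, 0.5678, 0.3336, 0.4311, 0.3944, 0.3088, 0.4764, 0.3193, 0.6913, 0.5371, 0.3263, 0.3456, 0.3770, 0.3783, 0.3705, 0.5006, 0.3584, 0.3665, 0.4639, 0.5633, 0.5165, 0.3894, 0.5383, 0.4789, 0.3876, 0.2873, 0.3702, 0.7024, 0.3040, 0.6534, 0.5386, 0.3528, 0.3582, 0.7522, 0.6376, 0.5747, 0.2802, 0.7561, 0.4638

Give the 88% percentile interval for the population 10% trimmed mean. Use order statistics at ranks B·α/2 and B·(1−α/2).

Sorted replicates: 0.0473, 0.2802, 0.2873, 0.3040, 0.3088, 0.3121, 0.3193, 0.3263, 0.3336, 0.3456, 0.3518, 0.3528, 0.3582, 0.3584, 0.3665, 0.3702, 0.3705, 0.3711, 0.3770, 0.3783, 0.3876, 0.3894, 0.3944, 0.3996, 0.4205, 0.4311, 0.4341, 0.4638, 0.4639, 0.4684, 0.4710, 0.4764, 0.4789, 0.5006, 0.5021, 0.5165, 0.5371, 0.5383, 0.5386, 0.5633, 0.5678, 0.5730, 0.5747, 0.6019, 0.6376, 0.6534, 0.6913, 0.7024, 0.7522, 0.7561
α = 0.12; lower rank = 50 × 0.060 = 3; upper rank = 50 × 0.940 = 47.
The 3rd smallest replicate is 0.2873; the 47th is 0.6913.

(0.2873, 0.6913)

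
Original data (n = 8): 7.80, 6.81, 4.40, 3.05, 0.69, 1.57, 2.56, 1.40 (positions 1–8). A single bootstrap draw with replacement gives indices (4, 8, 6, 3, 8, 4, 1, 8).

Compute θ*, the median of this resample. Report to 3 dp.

Resample values: 3.05, 1.40, 1.57, 4.40, 1.40, 3.05, 7.80, 1.40.
Sorted: 1.40, 1.40, 1.40, 1.57, 3.05, 3.05, 4.40, 7.80
Median = average of the two middle values = 2.310

θ* = 2.310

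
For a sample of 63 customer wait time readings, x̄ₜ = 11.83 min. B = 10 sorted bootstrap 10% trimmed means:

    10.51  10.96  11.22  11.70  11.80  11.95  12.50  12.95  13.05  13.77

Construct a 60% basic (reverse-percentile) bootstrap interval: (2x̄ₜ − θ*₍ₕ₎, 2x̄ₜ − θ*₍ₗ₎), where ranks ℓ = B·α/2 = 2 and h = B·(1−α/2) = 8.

Percentile endpoints at ranks 2 and 8: θ*₍2₎ = 10.96, θ*₍8₎ = 12.95.
Basic interval reflects these around x̄ₜ:
  lower = 2 × 11.83 − 12.95 = 10.71
  upper = 2 × 11.83 − 10.96 = 12.70

(10.71, 12.70)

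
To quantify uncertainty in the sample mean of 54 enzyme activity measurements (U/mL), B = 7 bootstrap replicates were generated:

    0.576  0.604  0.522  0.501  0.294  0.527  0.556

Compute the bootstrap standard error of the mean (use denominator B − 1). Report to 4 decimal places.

Bootstrap SE is the standard deviation of the 7 replicate means.
Mean of replicates: (0.576 + 0.604 + 0.522 + 0.501 + 0.294 + 0.527 + 0.556) / 7 = 3.58000 / 7 = 0.51143
Sum of squared deviations: (+0.06457)² + (+0.09257)² + (+0.01057)² + (−0.01043)² + (−0.21743)² + (+0.01557)² + (+0.04457)² = 0.06246
Variance = 0.06246 / 6 = 0.01041
SE* = √0.01041

SE* = 0.1020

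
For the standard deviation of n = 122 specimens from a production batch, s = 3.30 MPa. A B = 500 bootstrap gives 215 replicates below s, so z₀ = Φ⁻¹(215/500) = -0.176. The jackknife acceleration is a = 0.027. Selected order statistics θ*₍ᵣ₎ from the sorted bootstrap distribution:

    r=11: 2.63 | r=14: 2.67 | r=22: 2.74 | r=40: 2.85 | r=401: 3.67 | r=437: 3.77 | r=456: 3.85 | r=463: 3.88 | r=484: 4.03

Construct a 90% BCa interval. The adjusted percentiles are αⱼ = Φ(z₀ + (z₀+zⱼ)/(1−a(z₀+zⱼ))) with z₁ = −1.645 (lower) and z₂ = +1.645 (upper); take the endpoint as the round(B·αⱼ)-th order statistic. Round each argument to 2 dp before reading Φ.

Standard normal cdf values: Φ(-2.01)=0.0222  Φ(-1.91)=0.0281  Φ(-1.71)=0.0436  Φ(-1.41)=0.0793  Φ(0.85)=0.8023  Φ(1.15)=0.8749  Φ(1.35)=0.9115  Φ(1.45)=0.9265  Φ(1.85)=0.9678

Lower: z₀ + z₁ = -0.176 + (-1.645) = -1.821; 1 − a(z₀+z₁) = 1 − (0.027)(-1.821) = 1.0492; argument = -0.176 + (-1.821)/1.0492 = -1.9117 → -1.91.
α₁ = Φ(-1.91) = 0.0281; rank = round(500 × 0.0281) = 14; θ*₍14₎ = 2.67.
Upper: z₀ + z₂ = 1.469; 1 − a(z₀+z₂) = 0.9603; argument = 1.3537 → 1.35; α₂ = 0.9115; rank = 456; θ*₍456₎ = 3.85.

(2.67, 3.85)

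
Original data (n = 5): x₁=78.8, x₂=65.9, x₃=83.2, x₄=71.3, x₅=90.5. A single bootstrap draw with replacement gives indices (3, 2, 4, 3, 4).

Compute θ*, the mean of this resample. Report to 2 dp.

θ* = 74.98

Resample values: 83.2, 65.9, 71.3, 83.2, 71.3.
Mean = (83.2 + 65.9 + 71.3 + 83.2 + 71.3) / 5 = 374.90 / 5 = 74.98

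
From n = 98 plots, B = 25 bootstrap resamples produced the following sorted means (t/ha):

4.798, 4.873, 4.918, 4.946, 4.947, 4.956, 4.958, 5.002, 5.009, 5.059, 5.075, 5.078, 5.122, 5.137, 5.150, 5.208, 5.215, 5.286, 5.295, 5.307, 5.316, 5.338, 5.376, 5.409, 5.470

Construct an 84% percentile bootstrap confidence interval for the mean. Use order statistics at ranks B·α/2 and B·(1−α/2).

(4.873, 5.376)

α = 0.16; lower rank = 25 × 0.080 = 2; upper rank = 25 × 0.920 = 23.
The 2nd smallest replicate is 4.873; the 23rd is 5.376.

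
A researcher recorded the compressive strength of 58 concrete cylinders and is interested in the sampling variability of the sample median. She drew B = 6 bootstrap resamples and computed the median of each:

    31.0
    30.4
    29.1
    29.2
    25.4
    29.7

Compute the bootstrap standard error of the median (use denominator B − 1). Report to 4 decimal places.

SE* = 1.9674

Bootstrap SE is the standard deviation of the 6 replicate medians.
Mean of replicates: (31.0 + 30.4 + 29.1 + 29.2 + 25.4 + 29.7) / 6 = 174.80000 / 6 = 29.13333
Sum of squared deviations: (+1.86667)² + (+1.26667)² + (−0.03333)² + (+0.06667)² + (−3.73333)² + (+0.56667)² = 19.35333
Variance = 19.35333 / 5 = 3.87067
SE* = √3.87067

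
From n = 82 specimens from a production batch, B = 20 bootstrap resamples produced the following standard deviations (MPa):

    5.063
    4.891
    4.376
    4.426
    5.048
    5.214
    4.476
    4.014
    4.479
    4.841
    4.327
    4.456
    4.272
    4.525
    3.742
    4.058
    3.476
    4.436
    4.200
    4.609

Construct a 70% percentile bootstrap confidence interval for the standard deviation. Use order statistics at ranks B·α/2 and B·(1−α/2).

(4.014, 4.891)

Sorted replicates: 3.476, 3.742, 4.014, 4.058, 4.200, 4.272, 4.327, 4.376, 4.426, 4.436, 4.456, 4.476, 4.479, 4.525, 4.609, 4.841, 4.891, 5.048, 5.063, 5.214
α = 0.30; lower rank = 20 × 0.150 = 3; upper rank = 20 × 0.850 = 17.
The 3rd smallest replicate is 4.014; the 17th is 4.891.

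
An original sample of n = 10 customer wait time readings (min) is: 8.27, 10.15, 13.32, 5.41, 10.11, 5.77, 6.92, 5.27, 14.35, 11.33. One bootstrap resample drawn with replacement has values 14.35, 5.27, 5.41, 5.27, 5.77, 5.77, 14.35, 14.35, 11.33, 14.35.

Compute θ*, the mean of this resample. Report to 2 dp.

θ* = 9.62

Mean = (14.35 + 5.27 + 5.41 + 5.27 + 5.77 + 5.77 + 14.35 + 14.35 + 11.33 + 14.35) / 10 = 96.220 / 10 = 9.62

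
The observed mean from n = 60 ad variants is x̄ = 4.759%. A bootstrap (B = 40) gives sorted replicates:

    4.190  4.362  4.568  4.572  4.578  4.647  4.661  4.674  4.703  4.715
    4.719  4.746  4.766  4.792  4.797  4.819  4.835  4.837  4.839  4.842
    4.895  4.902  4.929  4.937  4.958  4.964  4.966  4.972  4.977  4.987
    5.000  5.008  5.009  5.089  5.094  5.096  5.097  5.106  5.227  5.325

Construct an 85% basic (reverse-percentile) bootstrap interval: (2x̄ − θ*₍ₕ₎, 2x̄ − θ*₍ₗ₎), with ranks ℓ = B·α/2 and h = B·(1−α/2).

Percentile endpoints at ranks 3 and 37: θ*₍3₎ = 4.568, θ*₍37₎ = 5.097.
Basic interval reflects these around x̄:
  lower = 2 × 4.759 − 5.097 = 4.421
  upper = 2 × 4.759 − 4.568 = 4.950

(4.421, 4.950)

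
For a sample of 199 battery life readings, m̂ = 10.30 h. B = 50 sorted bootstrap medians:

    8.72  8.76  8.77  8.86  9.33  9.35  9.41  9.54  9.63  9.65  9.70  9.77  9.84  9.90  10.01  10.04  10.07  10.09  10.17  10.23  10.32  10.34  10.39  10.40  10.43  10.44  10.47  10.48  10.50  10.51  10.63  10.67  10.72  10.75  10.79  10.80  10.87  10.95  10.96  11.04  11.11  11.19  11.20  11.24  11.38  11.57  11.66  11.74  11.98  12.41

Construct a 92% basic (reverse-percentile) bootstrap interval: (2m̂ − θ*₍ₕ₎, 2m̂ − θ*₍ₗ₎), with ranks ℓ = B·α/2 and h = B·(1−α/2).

Percentile endpoints at ranks 2 and 48: θ*₍2₎ = 8.76, θ*₍48₎ = 11.74.
Basic interval reflects these around m̂:
  lower = 2 × 10.30 − 11.74 = 8.86
  upper = 2 × 10.30 − 8.76 = 11.84

(8.86, 11.84)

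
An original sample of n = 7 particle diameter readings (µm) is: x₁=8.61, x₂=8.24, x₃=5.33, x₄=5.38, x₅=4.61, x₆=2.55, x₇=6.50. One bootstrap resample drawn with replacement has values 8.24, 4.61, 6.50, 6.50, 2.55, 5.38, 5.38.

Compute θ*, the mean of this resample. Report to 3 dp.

Mean = (8.24 + 4.61 + 6.50 + 6.50 + 2.55 + 5.38 + 5.38) / 7 = 39.160 / 7 = 5.594

θ* = 5.594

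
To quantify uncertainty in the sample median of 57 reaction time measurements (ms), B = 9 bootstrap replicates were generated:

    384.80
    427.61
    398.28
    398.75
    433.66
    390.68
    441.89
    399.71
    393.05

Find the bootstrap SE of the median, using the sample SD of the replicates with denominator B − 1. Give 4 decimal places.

Bootstrap SE is the standard deviation of the 9 replicate medians.
Mean of replicates: (384.80 + 427.61 + 398.28 + 398.75 + 433.66 + 390.68 + 441.89 + 399.71 + 393.05) / 9 = 3668.43000 / 9 = 407.60333
Sum of squared deviations: (−22.80333)² + (+20.00667)² + (−9.32333)² + (−8.85333)² + (+26.05667)² + (−16.92333)² + (+34.28667)² + (−7.89333)² + (−14.55333)² = 3500.59360
Variance = 3500.59360 / 8 = 437.57420
SE* = √437.57420

SE* = 20.9183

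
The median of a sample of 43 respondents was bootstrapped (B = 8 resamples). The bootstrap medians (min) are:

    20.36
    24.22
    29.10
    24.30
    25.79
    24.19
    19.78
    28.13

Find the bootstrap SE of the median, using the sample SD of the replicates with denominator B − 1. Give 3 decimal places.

SE* = 3.287

Bootstrap SE is the standard deviation of the 8 replicate medians.
Mean of replicates: (20.36 + 24.22 + 29.10 + 24.30 + 25.79 + 24.19 + 19.78 + 28.13) / 8 = 195.8700 / 8 = 24.4838
Sum of squared deviations: (−4.1238)² + (−0.2638)² + (+4.6163)² + (−0.1837)² + (+1.3062)² + (−0.2937)² + (−4.7037)² + (+3.6462)² = 75.6314
Variance = 75.6314 / 7 = 10.8045
SE* = √10.8045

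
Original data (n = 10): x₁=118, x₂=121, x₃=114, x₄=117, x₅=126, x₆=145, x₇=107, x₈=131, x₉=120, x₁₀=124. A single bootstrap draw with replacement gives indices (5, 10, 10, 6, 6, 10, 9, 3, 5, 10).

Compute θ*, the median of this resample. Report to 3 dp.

Resample values: 126, 124, 124, 145, 145, 124, 120, 114, 126, 124.
Sorted: 114, 120, 124, 124, 124, 124, 126, 126, 145, 145
Median = average of the two middle values = 124.000

θ* = 124.000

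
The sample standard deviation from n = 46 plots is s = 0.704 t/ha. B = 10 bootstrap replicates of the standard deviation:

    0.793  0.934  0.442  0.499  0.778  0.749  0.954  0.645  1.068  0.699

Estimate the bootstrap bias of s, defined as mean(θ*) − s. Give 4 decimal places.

mean(θ*) = (0.793 + 0.934 + 0.442 + 0.499 + 0.778 + 0.749 + 0.954 + 0.645 + 1.068 + 0.699) / 10 = 0.75610
bias = 0.75610 − 0.704

bias = +0.0521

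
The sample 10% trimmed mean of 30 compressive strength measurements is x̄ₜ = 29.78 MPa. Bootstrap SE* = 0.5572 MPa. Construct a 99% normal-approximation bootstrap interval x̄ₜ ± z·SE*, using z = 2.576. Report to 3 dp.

Margin = 2.576 × 0.5572 = 1.4353
Interval: 29.78 ± 1.4353

(28.345, 31.215)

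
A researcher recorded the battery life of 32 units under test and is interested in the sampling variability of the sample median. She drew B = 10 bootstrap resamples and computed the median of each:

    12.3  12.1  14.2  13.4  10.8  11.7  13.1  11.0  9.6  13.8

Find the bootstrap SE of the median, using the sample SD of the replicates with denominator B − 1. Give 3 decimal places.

SE* = 1.462

Bootstrap SE is the standard deviation of the 10 replicate medians.
Mean of replicates: (12.3 + 12.1 + 14.2 + 13.4 + 10.8 + 11.7 + 13.1 + 11.0 + 9.6 + 13.8) / 10 = 122.0000 / 10 = 12.2000
Sum of squared deviations: (+0.1000)² + (−0.1000)² + (+2.0000)² + (+1.2000)² + (−1.4000)² + (−0.5000)² + (+0.9000)² + (−1.2000)² + (−2.6000)² + (+1.6000)² = 19.2400
Variance = 19.2400 / 9 = 2.1378
SE* = √2.1378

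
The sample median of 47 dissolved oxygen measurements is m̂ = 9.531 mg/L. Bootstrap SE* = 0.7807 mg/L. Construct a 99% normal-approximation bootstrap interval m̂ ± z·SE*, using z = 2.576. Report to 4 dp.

(7.5199, 11.5421)

Margin = 2.576 × 0.7807 = 2.01108
Interval: 9.531 ± 2.01108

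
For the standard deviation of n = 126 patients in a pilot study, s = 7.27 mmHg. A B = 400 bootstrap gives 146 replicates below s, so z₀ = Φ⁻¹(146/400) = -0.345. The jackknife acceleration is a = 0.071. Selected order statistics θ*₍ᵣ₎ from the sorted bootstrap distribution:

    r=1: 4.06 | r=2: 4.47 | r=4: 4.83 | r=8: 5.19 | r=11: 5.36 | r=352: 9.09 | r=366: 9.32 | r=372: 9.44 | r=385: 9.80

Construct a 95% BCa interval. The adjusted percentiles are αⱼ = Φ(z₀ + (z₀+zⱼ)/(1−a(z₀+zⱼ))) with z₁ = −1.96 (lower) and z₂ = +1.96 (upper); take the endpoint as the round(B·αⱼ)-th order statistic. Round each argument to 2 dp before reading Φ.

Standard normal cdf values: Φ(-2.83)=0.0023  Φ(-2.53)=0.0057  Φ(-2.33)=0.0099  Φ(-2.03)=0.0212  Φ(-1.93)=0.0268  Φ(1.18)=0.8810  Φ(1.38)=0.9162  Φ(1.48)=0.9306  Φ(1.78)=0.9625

(4.83, 9.44)

Lower: z₀ + z₁ = -0.345 + (-1.960) = -2.305; 1 − a(z₀+z₁) = 1 − (0.071)(-2.305) = 1.1637; argument = -0.345 + (-2.305)/1.1637 = -2.3258 → -2.33.
α₁ = Φ(-2.33) = 0.0099; rank = round(400 × 0.0099) = 4; θ*₍4₎ = 4.83.
Upper: z₀ + z₂ = 1.615; 1 − a(z₀+z₂) = 0.8853; argument = 1.4792 → 1.48; α₂ = 0.9306; rank = 372; θ*₍372₎ = 9.44.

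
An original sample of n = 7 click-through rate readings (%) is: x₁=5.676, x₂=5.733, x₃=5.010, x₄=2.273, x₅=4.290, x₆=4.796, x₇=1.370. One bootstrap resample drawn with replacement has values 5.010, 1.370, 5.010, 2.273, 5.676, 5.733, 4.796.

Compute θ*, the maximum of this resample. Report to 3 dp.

Maximum = 5.733

θ* = 5.733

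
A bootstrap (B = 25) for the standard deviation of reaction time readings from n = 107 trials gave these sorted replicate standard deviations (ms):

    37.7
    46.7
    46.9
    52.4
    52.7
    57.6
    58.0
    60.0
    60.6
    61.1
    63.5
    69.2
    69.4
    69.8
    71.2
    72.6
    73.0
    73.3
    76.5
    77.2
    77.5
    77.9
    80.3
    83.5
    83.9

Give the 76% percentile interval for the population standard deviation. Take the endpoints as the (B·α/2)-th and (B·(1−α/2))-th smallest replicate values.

(46.9, 77.9)

α = 0.24; lower rank = 25 × 0.120 = 3; upper rank = 25 × 0.880 = 22.
The 3rd smallest replicate is 46.9; the 22nd is 77.9.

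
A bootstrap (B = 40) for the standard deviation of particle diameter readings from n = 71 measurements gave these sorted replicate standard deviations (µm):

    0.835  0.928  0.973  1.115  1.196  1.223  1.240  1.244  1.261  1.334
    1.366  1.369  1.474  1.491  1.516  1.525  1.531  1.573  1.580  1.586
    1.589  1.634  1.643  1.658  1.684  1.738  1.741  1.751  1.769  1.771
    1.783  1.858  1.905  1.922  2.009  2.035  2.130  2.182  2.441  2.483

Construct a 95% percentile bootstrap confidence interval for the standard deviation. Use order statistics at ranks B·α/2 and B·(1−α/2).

(0.835, 2.441)

α = 0.05; lower rank = 40 × 0.025 = 1; upper rank = 40 × 0.975 = 39.
The 1st smallest replicate is 0.835; the 39th is 2.441.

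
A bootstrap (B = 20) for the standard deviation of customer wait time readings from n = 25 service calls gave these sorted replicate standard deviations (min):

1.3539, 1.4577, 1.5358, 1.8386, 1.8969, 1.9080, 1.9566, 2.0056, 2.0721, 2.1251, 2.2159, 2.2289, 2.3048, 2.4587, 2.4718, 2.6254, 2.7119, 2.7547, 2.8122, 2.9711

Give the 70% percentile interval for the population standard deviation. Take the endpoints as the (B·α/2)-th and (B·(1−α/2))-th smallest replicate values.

(1.5358, 2.7119)

α = 0.30; lower rank = 20 × 0.150 = 3; upper rank = 20 × 0.850 = 17.
The 3rd smallest replicate is 1.5358; the 17th is 2.7119.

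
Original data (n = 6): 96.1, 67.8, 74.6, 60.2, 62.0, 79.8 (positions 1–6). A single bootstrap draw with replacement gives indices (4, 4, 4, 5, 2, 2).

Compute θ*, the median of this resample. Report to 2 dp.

Resample values: 60.2, 60.2, 60.2, 62.0, 67.8, 67.8.
Sorted: 60.2, 60.2, 60.2, 62.0, 67.8, 67.8
Median = average of the two middle values = 61.10

θ* = 61.10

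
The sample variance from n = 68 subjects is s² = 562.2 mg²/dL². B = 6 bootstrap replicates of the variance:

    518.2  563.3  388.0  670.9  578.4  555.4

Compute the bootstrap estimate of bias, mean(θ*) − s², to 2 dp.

mean(θ*) = (518.2 + 563.3 + 388.0 + 670.9 + 578.4 + 555.4) / 6 = 545.700
bias = 545.700 − 562.2

bias = −16.50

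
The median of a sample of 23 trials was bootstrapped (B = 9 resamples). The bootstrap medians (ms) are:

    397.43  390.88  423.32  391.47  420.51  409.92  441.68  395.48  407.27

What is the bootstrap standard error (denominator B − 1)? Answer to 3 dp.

Bootstrap SE is the standard deviation of the 9 replicate medians.
Mean of replicates: (397.43 + 390.88 + 423.32 + 391.47 + 420.51 + 409.92 + 441.68 + 395.48 + 407.27) / 9 = 3677.9600 / 9 = 408.6622
Sum of squared deviations: (−11.2322)² + (−17.7822)² + (+14.6578)² + (−17.1922)² + (+11.8478)² + (+1.2578)² + (+33.0178)² + (−13.1822)² + (−1.3922)² = 2360.6280
Variance = 2360.6280 / 8 = 295.0785
SE* = √295.0785

SE* = 17.178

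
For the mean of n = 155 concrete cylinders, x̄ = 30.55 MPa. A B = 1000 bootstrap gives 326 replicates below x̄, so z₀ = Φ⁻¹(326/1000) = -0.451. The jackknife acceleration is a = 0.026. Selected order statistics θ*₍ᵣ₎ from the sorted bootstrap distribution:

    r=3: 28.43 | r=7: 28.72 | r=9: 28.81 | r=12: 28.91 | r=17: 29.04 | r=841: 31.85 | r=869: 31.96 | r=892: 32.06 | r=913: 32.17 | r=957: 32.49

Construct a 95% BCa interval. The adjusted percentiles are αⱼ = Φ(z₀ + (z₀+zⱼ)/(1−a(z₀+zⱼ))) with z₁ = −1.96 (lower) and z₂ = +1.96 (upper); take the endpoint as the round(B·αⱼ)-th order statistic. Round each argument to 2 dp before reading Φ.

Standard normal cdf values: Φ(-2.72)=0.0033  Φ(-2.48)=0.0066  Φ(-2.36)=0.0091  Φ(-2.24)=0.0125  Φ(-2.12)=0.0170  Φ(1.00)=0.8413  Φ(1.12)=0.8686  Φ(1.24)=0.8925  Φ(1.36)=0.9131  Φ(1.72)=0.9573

(28.43, 31.96)

Lower: z₀ + z₁ = -0.451 + (-1.960) = -2.411; 1 − a(z₀+z₁) = 1 − (0.026)(-2.411) = 1.0627; argument = -0.451 + (-2.411)/1.0627 = -2.7198 → -2.72.
α₁ = Φ(-2.72) = 0.0033; rank = round(1000 × 0.0033) = 3; θ*₍3₎ = 28.43.
Upper: z₀ + z₂ = 1.509; 1 − a(z₀+z₂) = 0.9608; argument = 1.1196 → 1.12; α₂ = 0.8686; rank = 869; θ*₍869₎ = 31.96.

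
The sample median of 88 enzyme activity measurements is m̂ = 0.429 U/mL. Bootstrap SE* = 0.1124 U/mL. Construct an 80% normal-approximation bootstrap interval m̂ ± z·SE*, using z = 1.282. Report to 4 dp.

(0.2849, 0.5731)

Margin = 1.282 × 0.1124 = 0.14410
Interval: 0.429 ± 0.14410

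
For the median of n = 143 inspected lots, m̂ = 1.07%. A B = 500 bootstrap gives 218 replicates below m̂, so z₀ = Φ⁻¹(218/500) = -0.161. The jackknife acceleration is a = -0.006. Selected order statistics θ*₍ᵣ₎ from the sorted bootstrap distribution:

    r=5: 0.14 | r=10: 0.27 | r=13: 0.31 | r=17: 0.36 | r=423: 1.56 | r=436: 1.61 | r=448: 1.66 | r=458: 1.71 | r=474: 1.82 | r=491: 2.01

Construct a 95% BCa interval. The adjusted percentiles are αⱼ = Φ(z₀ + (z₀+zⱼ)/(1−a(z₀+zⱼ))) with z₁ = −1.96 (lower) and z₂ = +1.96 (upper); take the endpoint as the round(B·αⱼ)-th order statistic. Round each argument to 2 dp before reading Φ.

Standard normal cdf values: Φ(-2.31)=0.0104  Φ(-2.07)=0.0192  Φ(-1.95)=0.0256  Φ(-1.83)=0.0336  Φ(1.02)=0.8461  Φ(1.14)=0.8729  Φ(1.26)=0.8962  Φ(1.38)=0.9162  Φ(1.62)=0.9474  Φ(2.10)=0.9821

(0.14, 1.82)

Lower: z₀ + z₁ = -0.161 + (-1.960) = -2.121; 1 − a(z₀+z₁) = 1 − (-0.006)(-2.121) = 0.9873; argument = -0.161 + (-2.121)/0.9873 = -2.3093 → -2.31.
α₁ = Φ(-2.31) = 0.0104; rank = round(500 × 0.0104) = 5; θ*₍5₎ = 0.14.
Upper: z₀ + z₂ = 1.799; 1 − a(z₀+z₂) = 1.0108; argument = 1.6188 → 1.62; α₂ = 0.9474; rank = 474; θ*₍474₎ = 1.82.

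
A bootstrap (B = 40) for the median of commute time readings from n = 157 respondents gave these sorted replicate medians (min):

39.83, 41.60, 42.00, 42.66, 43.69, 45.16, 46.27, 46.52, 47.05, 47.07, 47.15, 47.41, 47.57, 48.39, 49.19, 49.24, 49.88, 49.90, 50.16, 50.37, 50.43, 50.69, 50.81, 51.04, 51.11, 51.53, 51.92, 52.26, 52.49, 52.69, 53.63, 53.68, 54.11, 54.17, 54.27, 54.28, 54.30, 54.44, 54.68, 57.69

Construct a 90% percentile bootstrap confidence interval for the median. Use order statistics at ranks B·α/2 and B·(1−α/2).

α = 0.10; lower rank = 40 × 0.050 = 2; upper rank = 40 × 0.950 = 38.
The 2nd smallest replicate is 41.60; the 38th is 54.44.

(41.60, 54.44)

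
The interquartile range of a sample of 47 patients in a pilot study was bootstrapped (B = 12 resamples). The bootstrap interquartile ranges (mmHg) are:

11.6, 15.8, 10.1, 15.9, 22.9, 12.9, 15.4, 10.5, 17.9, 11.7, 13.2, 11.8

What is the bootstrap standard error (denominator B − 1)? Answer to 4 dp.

Bootstrap SE is the standard deviation of the 12 replicate interquartile ranges.
Mean of replicates: (11.6 + 15.8 + 10.1 + 15.9 + 22.9 + 12.9 + 15.4 + 10.5 + 17.9 + 11.7 + 13.2 + 11.8) / 12 = 169.70000 / 12 = 14.14167
Sum of squared deviations: (−2.54167)² + (+1.65833)² + (−4.04167)² + (+1.75833)² + (+8.75833)² + (−1.24167)² + (+1.25833)² + (−3.64167)² + (+3.75833)² + (−2.44167)² + (−0.94167)² + (−2.34167)² = 148.18917
Variance = 148.18917 / 11 = 13.47174
SE* = √13.47174

SE* = 3.6704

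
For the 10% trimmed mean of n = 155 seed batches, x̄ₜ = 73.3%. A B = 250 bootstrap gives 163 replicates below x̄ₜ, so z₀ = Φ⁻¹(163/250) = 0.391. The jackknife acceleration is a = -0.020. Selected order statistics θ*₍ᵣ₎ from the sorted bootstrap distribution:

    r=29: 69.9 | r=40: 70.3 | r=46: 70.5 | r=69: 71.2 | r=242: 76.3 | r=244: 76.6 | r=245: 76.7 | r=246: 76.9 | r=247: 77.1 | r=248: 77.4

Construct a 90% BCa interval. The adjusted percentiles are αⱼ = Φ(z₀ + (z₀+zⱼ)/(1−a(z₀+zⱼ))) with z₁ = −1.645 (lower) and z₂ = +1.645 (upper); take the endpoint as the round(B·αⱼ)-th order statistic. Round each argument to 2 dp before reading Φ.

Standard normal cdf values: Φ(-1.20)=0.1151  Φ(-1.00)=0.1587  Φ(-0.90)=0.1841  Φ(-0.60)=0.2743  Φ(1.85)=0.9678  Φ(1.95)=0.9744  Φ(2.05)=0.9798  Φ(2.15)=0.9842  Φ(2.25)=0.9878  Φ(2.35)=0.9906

Lower: z₀ + z₁ = 0.391 + (-1.645) = -1.254; 1 − a(z₀+z₁) = 1 − (-0.020)(-1.254) = 0.9749; argument = 0.391 + (-1.254)/0.9749 = -0.8953 → -0.90.
α₁ = Φ(-0.90) = 0.1841; rank = round(250 × 0.1841) = 46; θ*₍46₎ = 70.5.
Upper: z₀ + z₂ = 2.036; 1 − a(z₀+z₂) = 1.0407; argument = 2.3473 → 2.35; α₂ = 0.9906; rank = 248; θ*₍248₎ = 77.4.

(70.5, 77.4)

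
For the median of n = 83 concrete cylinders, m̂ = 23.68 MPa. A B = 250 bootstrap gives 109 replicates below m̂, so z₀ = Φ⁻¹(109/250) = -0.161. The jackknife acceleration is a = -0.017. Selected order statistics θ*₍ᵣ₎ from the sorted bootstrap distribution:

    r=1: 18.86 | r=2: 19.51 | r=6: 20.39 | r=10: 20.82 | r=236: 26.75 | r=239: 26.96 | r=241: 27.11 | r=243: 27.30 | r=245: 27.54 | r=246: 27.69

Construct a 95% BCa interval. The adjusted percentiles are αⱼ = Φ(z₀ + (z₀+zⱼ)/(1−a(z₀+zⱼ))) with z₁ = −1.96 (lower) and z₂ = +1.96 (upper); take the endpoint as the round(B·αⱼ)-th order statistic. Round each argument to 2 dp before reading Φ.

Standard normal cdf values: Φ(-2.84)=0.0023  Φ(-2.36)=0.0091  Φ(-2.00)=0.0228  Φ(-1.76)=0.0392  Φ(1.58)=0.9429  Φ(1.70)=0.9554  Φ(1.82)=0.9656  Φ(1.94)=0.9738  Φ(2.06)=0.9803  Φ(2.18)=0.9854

Lower: z₀ + z₁ = -0.161 + (-1.960) = -2.121; 1 − a(z₀+z₁) = 1 − (-0.017)(-2.121) = 0.9639; argument = -0.161 + (-2.121)/0.9639 = -2.3613 → -2.36.
α₁ = Φ(-2.36) = 0.0091; rank = round(250 × 0.0091) = 2; θ*₍2₎ = 19.51.
Upper: z₀ + z₂ = 1.799; 1 − a(z₀+z₂) = 1.0306; argument = 1.5846 → 1.58; α₂ = 0.9429; rank = 236; θ*₍236₎ = 26.75.

(19.51, 26.75)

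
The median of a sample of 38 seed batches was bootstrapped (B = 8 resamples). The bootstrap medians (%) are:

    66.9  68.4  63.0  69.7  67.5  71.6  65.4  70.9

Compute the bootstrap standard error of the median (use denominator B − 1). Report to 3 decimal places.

SE* = 2.868

Bootstrap SE is the standard deviation of the 8 replicate medians.
Mean of replicates: (66.9 + 68.4 + 63.0 + 69.7 + 67.5 + 71.6 + 65.4 + 70.9) / 8 = 543.4000 / 8 = 67.9250
Sum of squared deviations: (−1.0250)² + (+0.4750)² + (−4.9250)² + (+1.7750)² + (−0.4250)² + (+3.6750)² + (−2.5250)² + (+2.9750)² = 57.5950
Variance = 57.5950 / 7 = 8.2279
SE* = √8.2279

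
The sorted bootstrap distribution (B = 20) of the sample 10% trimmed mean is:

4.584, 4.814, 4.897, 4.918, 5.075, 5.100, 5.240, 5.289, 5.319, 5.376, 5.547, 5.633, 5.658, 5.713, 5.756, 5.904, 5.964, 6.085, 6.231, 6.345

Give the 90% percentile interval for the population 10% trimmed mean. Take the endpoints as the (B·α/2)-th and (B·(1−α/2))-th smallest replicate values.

α = 0.10; lower rank = 20 × 0.050 = 1; upper rank = 20 × 0.950 = 19.
The 1st smallest replicate is 4.584; the 19th is 6.231.

(4.584, 6.231)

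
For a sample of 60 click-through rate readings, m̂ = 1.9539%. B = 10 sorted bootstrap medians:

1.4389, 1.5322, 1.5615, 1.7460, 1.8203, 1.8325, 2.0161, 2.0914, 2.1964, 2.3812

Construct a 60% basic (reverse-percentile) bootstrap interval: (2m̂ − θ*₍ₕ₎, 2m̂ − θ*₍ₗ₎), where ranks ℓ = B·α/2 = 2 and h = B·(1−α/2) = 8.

Percentile endpoints at ranks 2 and 8: θ*₍2₎ = 1.5322, θ*₍8₎ = 2.0914.
Basic interval reflects these around m̂:
  lower = 2 × 1.9539 − 2.0914 = 1.8164
  upper = 2 × 1.9539 − 1.5322 = 2.3756

(1.8164, 2.3756)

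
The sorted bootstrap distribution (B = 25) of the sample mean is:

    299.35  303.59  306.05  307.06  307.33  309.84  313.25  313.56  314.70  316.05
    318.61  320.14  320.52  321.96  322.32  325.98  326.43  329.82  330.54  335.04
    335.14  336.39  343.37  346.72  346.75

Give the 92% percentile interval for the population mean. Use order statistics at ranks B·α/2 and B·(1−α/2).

α = 0.08; lower rank = 25 × 0.040 = 1; upper rank = 25 × 0.960 = 24.
The 1st smallest replicate is 299.35; the 24th is 346.72.

(299.35, 346.72)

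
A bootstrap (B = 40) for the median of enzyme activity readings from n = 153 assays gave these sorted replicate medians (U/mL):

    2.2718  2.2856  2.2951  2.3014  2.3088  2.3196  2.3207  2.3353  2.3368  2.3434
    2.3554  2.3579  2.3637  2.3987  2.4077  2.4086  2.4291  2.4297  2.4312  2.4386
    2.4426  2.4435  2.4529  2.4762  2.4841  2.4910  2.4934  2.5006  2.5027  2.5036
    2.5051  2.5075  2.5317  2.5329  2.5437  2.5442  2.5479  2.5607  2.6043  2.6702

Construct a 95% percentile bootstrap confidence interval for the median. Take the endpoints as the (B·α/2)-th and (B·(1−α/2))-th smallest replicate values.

(2.2718, 2.6043)

α = 0.05; lower rank = 40 × 0.025 = 1; upper rank = 40 × 0.975 = 39.
The 1st smallest replicate is 2.2718; the 39th is 2.6043.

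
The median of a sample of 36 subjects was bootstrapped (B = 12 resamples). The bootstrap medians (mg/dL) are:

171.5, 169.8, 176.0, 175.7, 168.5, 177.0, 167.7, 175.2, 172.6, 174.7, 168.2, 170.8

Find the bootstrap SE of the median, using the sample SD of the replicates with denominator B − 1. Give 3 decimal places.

Bootstrap SE is the standard deviation of the 12 replicate medians.
Mean of replicates: (171.5 + 169.8 + 176.0 + 175.7 + 168.5 + 177.0 + 167.7 + 175.2 + 172.6 + 174.7 + 168.2 + 170.8) / 12 = 2067.7000 / 12 = 172.3083
Sum of squared deviations: (−0.8083)² + (−2.5083)² + (+3.6917)² + (+3.3917)² + (−3.8083)² + (+4.6917)² + (−4.6083)² + (+2.8917)² + (+0.2917)² + (+2.3917)² + (−4.1083)² + (−1.5083)² = 123.1492
Variance = 123.1492 / 11 = 11.1954
SE* = √11.1954

SE* = 3.346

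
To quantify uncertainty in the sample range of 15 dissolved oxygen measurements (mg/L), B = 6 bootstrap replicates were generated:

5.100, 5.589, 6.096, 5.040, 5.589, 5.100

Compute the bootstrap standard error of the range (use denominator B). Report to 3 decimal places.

Bootstrap SE is the standard deviation of the 6 replicate ranges.
Mean of replicates: (5.100 + 5.589 + 6.096 + 5.040 + 5.589 + 5.100) / 6 = 32.5140 / 6 = 5.4190
Sum of squared deviations: (−0.3190)² + (+0.1700)² + (+0.6770)² + (−0.3790)² + (+0.1700)² + (−0.3190)² = 0.8633
Variance = 0.8633 / 6 = 0.1439
SE* = √0.1439

SE* = 0.379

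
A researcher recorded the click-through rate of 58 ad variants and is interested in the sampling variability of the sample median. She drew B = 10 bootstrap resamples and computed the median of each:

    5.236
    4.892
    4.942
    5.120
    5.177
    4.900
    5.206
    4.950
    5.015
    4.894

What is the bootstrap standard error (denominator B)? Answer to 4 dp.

SE* = 0.1311

Bootstrap SE is the standard deviation of the 10 replicate medians.
Mean of replicates: (5.236 + 4.892 + 4.942 + 5.120 + 5.177 + 4.900 + 5.206 + 4.950 + 5.015 + 4.894) / 10 = 50.33200 / 10 = 5.03320
Sum of squared deviations: (+0.20280)² + (−0.14120)² + (−0.09120)² + (+0.08680)² + (+0.14380)² + (−0.13320)² + (+0.17280)² + (−0.08320)² + (−0.01820)² + (−0.13920)² = 0.17183
Variance = 0.17183 / 10 = 0.01718
SE* = √0.01718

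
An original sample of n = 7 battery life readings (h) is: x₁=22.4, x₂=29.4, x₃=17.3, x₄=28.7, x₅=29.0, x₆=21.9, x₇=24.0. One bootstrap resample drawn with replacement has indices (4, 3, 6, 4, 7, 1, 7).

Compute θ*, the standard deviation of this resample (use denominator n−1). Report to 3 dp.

Resample values: 28.7, 17.3, 21.9, 28.7, 24.0, 22.4, 24.0.
Mean = 23.8571; sum of squared deviations = 95.8971
s² = 95.8971 / 6 = 15.9829
s = √15.9829 = 3.998

θ* = 3.998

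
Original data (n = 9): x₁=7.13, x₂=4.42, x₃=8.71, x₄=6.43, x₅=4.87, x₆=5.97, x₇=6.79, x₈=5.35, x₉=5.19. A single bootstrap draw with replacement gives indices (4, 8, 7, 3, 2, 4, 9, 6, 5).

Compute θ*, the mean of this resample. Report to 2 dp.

Resample values: 6.43, 5.35, 6.79, 8.71, 4.42, 6.43, 5.19, 5.97, 4.87.
Mean = (6.43 + 5.35 + 6.79 + 8.71 + 4.42 + 6.43 + 5.19 + 5.97 + 4.87) / 9 = 54.160 / 9 = 6.02

θ* = 6.02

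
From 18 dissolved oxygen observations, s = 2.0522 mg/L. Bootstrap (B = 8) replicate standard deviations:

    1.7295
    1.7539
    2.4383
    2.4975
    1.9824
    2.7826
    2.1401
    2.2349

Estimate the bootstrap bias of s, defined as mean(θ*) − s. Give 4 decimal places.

mean(θ*) = (1.7295 + 1.7539 + 2.4383 + 2.4975 + 1.9824 + 2.7826 + 2.1401 + 2.2349) / 8 = 2.19490
bias = 2.19490 − 2.0522

bias = +0.1427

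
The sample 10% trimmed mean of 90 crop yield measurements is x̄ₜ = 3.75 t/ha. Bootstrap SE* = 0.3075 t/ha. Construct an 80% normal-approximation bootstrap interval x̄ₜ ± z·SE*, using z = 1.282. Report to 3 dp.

Margin = 1.282 × 0.3075 = 0.3942
Interval: 3.75 ± 0.3942

(3.356, 4.144)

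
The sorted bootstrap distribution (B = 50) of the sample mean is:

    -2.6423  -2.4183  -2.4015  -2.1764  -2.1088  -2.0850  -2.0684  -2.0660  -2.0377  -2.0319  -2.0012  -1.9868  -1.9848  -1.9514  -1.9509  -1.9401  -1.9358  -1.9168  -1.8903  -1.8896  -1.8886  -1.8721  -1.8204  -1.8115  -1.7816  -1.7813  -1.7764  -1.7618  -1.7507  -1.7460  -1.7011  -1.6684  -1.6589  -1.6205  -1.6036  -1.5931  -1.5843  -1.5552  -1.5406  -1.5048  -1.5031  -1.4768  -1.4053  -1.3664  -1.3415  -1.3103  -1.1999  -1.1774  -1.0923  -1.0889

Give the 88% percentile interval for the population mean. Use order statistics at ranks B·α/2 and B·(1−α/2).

(-2.4015, -1.1999)

α = 0.12; lower rank = 50 × 0.060 = 3; upper rank = 50 × 0.940 = 47.
The 3rd smallest replicate is -2.4015; the 47th is -1.1999.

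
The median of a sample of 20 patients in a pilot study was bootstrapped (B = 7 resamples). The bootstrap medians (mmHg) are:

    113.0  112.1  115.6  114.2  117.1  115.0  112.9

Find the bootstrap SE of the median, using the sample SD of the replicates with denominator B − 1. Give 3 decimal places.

SE* = 1.757

Bootstrap SE is the standard deviation of the 7 replicate medians.
Mean of replicates: (113.0 + 112.1 + 115.6 + 114.2 + 117.1 + 115.0 + 112.9) / 7 = 799.9000 / 7 = 114.2714
Sum of squared deviations: (−1.2714)² + (−2.1714)² + (+1.3286)² + (−0.0714)² + (+2.8286)² + (+0.7286)² + (−1.3714)² = 18.5143
Variance = 18.5143 / 6 = 3.0857
SE* = √3.0857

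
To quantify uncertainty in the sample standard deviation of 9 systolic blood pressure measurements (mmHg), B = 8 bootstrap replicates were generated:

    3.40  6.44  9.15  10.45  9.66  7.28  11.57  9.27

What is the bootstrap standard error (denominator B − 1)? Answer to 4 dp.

SE* = 2.5982

Bootstrap SE is the standard deviation of the 8 replicate standard deviations.
Mean of replicates: (3.40 + 6.44 + 9.15 + 10.45 + 9.66 + 7.28 + 11.57 + 9.27) / 8 = 67.22000 / 8 = 8.40250
Sum of squared deviations: (−5.00250)² + (−1.96250)² + (+0.74750)² + (+2.04750)² + (+1.25750)² + (−1.12250)² + (+3.16750)² + (+0.86750)² = 47.25435
Variance = 47.25435 / 7 = 6.75062
SE* = √6.75062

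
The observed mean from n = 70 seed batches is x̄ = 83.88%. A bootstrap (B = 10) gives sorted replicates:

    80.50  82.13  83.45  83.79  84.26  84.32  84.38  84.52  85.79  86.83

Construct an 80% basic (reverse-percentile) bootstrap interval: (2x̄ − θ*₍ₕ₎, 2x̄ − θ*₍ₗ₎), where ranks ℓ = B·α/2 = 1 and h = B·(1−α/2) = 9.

(81.97, 87.26)

Percentile endpoints at ranks 1 and 9: θ*₍1₎ = 80.50, θ*₍9₎ = 85.79.
Basic interval reflects these around x̄:
  lower = 2 × 83.88 − 85.79 = 81.97
  upper = 2 × 83.88 − 80.50 = 87.26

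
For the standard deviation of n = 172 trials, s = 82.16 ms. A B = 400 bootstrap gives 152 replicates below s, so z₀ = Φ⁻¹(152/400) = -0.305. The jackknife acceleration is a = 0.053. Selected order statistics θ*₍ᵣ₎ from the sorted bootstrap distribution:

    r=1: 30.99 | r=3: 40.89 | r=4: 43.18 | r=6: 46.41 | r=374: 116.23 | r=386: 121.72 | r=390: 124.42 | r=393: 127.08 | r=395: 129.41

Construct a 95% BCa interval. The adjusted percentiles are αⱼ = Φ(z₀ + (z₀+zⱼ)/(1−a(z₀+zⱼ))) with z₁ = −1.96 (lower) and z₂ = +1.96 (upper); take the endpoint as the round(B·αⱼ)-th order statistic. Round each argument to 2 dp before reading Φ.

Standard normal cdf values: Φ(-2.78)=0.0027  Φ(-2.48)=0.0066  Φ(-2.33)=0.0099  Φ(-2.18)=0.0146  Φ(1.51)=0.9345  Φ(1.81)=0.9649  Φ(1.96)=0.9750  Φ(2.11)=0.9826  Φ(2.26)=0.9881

Lower: z₀ + z₁ = -0.305 + (-1.960) = -2.265; 1 − a(z₀+z₁) = 1 − (0.053)(-2.265) = 1.1200; argument = -0.305 + (-2.265)/1.1200 = -2.3272 → -2.33.
α₁ = Φ(-2.33) = 0.0099; rank = round(400 × 0.0099) = 4; θ*₍4₎ = 43.18.
Upper: z₀ + z₂ = 1.655; 1 − a(z₀+z₂) = 0.9123; argument = 1.5091 → 1.51; α₂ = 0.9345; rank = 374; θ*₍374₎ = 116.23.

(43.18, 116.23)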